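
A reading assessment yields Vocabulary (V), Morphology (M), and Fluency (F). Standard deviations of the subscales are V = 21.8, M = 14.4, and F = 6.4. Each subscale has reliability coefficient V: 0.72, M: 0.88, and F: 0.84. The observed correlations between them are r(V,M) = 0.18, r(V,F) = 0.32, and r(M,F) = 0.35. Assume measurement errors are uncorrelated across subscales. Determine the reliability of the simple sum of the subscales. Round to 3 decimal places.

0.834

Var(V+M+F) = 21.8² + 14.4² + 6.4² + 2·[21.8·14.4·0.18 + 21.8·6.4·0.32 + 14.4·6.4·0.35] = 723.56 + 266.816 = 990.376.
Because errors are independent across components, Cov(Tᵢ,Tⱼ) = Cov(Xᵢ,Xⱼ); the off-diagonal part of the true-score variance is the same as above.
True-score variance = [21.8²·0.72 + 14.4²·0.88 + 6.4²·0.84] + 266.816 = 559.056 + 266.816 = 825.872.
Reliability = 825.872 / 990.376 = 0.834.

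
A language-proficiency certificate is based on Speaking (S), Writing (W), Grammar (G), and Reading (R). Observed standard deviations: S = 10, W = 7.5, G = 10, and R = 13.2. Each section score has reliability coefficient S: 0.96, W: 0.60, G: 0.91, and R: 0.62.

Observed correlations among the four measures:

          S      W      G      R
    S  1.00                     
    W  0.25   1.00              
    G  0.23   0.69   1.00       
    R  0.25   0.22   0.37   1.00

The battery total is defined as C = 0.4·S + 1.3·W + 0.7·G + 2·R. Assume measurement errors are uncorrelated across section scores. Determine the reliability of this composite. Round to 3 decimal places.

0.761

Var(C) = 0.4²·10² + 1.3²·7.5² + 0.7²·10² + 2²·13.2² + 2·[0.52·10·7.5·0.25 + 0.28·10·10·0.23 + 0.8·10·13.2·0.25 + 0.91·7.5·10·0.69 + 2.6·7.5·13.2·0.22 + 1.4·10·13.2·0.37] = 857.022 + 429.373 = 1286.4.
With uncorrelated errors the cross-covariances are all true-score covariance, so they carry over unchanged; only the diagonal terms shrink to ρᵢσᵢ².
True-score variance = [0.4²·10²·0.96 + 1.3²·7.5²·0.60 + 0.7²·10²·0.91 + 2²·13.2²·0.62] + 429.373 = 549.103 + 429.373 = 978.476.
Reliability = 978.476 / 1286.4 = 0.761.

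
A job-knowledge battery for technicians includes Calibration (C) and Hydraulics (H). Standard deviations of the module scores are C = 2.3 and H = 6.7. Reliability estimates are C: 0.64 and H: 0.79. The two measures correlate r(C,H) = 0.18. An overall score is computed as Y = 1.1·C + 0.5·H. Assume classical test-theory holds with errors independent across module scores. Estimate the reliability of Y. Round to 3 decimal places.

0.775

Var(Y) = 1.1²·2.3² + 0.5²·6.7² + 2·[0.55·2.3·6.7·0.18] = 17.6234 + 3.05118 = 20.6746.
Because errors are independent across components, Cov(Tᵢ,Tⱼ) = Cov(Xᵢ,Xⱼ); the off-diagonal part of the true-score variance is the same as above.
True-score variance = [1.1²·2.3²·0.64 + 0.5²·6.7²·0.79] + 3.05118 = 12.9624 + 3.05118 = 16.0135.
Reliability = 16.0135 / 20.6746 = 0.775.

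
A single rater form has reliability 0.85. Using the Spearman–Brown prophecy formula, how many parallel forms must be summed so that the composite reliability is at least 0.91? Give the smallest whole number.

2

k ≥ ρ*(1−ρ₁)/(ρ₁(1−ρ*)) = 0.91·0.15 / (0.85·0.09) = 1.784.
Smallest integer k = 2.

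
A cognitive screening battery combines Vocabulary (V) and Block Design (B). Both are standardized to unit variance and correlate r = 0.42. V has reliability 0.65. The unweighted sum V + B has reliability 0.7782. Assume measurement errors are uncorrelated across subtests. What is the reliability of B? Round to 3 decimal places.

Var(V+B) = 2 + 2·0.42 = 2.840.
True-score variance = ρ_V + ρ_B + 2·0.42, so 0.7782 = (0.65 + ρ_B + 0.84) / 2.840.
ρ_B = 0.7782·2.840 − 0.65 − 0.84 = 0.720.

0.720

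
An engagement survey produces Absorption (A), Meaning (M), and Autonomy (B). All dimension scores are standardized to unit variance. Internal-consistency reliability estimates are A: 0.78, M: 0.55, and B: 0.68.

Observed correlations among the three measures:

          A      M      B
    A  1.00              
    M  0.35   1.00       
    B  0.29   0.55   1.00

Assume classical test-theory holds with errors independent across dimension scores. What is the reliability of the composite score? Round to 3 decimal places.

0.816

Var(A+M+B) = 3 + 2·[0.35 + 0.29 + 0.55] = 3 + 2.38 = 5.38.
Under uncorrelated errors the observed covariances equal the true-score covariances, so only the own-variance terms attenuate.
True-score variance = [0.78 + 0.55 + 0.68] + 2.38 = 2.01 + 2.38 = 4.39.
Reliability = 4.39 / 5.38 = 0.816.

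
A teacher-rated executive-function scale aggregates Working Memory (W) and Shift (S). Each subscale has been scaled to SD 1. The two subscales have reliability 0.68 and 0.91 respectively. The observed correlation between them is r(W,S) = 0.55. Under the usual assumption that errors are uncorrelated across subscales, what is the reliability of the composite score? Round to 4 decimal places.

0.8677

Var(W+S) = 2 + 2·[0.55] = 2 + 1.1 = 3.1.
Under uncorrelated errors the observed covariances equal the true-score covariances, so only the own-variance terms attenuate.
True-score variance = [0.68 + 0.91] + 1.1 = 1.59 + 1.1 = 2.69.
Reliability = 2.69 / 3.1 = 0.8677.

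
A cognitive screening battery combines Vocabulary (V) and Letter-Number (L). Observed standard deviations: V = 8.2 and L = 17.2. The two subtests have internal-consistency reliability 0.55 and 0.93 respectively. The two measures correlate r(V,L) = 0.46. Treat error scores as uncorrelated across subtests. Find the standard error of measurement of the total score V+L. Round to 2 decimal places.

Var(total) = 363.08 + 129.757 = 492.837.
True-score variance = 312.113 + 129.757 = 441.87, so reliability = 0.8966.
Error variance = 492.837 − 441.87 = 50.9668; SEM = √50.9668 = 7.14.

7.14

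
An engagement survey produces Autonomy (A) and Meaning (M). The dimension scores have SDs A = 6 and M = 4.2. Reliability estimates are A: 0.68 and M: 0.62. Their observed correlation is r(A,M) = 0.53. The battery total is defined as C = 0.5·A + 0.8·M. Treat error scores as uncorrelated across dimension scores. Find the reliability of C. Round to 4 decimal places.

0.7685

Var(C) = 0.5²·6² + 0.8²·4.2² + 2·[0.4·6·4.2·0.53] = 20.2896 + 10.6848 = 30.9744.
Because errors are independent across components, Cov(Tᵢ,Tⱼ) = Cov(Xᵢ,Xⱼ); the off-diagonal part of the true-score variance is the same as above.
True-score variance = [0.5²·6²·0.68 + 0.8²·4.2²·0.62] + 10.6848 = 13.1196 + 10.6848 = 23.8044.
Reliability = 23.8044 / 30.9744 = 0.7685.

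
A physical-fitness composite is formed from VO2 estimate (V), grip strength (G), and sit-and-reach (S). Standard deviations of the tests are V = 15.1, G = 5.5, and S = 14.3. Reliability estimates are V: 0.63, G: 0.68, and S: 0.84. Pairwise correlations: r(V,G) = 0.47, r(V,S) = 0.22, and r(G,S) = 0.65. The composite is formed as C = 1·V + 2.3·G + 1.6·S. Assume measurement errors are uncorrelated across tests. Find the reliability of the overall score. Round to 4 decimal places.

0.8646

Var(C) = 15.1² + 2.3²·5.5² + 1.6²·14.3² + 2·[2.3·15.1·5.5·0.47 + 1.6·15.1·14.3·0.22 + 3.68·5.5·14.3·0.65] = 911.527 + 707.83 = 1619.36.
Under uncorrelated errors the observed covariances equal the true-score covariances, so only the own-variance terms attenuate.
True-score variance = [15.1²·0.63 + 2.3²·5.5²·0.68 + 1.6²·14.3²·0.84] + 707.83 = 692.197 + 707.83 = 1400.03.
Reliability = 1400.03 / 1619.36 = 0.8646.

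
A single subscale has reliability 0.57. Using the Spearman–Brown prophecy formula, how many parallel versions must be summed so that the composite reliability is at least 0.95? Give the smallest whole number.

k ≥ ρ*(1−ρ₁)/(ρ₁(1−ρ*)) = 0.95·0.43 / (0.57·0.05) = 14.333.
Smallest integer k = 15.

15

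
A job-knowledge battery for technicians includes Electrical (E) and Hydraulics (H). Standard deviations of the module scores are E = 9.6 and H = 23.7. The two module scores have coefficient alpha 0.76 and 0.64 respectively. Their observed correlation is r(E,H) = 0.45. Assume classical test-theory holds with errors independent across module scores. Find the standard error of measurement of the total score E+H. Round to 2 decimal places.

Var(total) = 653.85 + 204.768 = 858.618.
True-score variance = 429.523 + 204.768 = 634.291, so reliability = 0.7387.
Error variance = 858.618 − 634.291 = 224.327; SEM = √224.327 = 14.98.

14.98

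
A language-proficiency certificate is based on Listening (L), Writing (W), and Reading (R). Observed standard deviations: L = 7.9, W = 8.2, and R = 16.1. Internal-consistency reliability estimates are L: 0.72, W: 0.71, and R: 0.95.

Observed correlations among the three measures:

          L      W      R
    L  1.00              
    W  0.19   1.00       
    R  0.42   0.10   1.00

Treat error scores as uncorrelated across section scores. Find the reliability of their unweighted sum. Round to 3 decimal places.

0.909

Var(L+W+R) = 7.9² + 8.2² + 16.1² + 2·[7.9·8.2·0.19 + 7.9·16.1·0.42 + 8.2·16.1·0.10] = 388.86 + 157.86 = 546.72.
Because errors are independent across components, Cov(Tᵢ,Tⱼ) = Cov(Xᵢ,Xⱼ); the off-diagonal part of the true-score variance is the same as above.
True-score variance = [7.9²·0.72 + 8.2²·0.71 + 16.1²·0.95] + 157.86 = 338.925 + 157.86 = 496.785.
Reliability = 496.785 / 546.72 = 0.909.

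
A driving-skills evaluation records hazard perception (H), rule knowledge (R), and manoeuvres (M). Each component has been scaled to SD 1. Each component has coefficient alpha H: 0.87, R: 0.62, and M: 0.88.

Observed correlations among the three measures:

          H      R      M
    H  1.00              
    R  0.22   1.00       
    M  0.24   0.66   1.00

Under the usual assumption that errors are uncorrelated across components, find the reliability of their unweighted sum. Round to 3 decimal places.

0.880

Var(H+R+M) = 3 + 2·[0.22 + 0.24 + 0.66] = 3 + 2.24 = 5.24.
Under uncorrelated errors the observed covariances equal the true-score covariances, so only the own-variance terms attenuate.
True-score variance = [0.87 + 0.62 + 0.88] + 2.24 = 2.37 + 2.24 = 4.61.
Reliability = 4.61 / 5.24 = 0.880.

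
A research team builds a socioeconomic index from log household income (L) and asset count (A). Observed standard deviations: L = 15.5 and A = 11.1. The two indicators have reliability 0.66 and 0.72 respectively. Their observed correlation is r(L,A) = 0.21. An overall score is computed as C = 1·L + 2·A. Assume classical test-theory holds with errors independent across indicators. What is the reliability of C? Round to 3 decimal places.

Var(C) = 15.5² + 2²·11.1² + 2·[2·15.5·11.1·0.21] = 733.09 + 144.522 = 877.612.
Under uncorrelated errors the observed covariances equal the true-score covariances, so only the own-variance terms attenuate.
True-score variance = [15.5²·0.66 + 2²·11.1²·0.72] + 144.522 = 513.41 + 144.522 = 657.932.
Reliability = 657.932 / 877.612 = 0.750.

0.750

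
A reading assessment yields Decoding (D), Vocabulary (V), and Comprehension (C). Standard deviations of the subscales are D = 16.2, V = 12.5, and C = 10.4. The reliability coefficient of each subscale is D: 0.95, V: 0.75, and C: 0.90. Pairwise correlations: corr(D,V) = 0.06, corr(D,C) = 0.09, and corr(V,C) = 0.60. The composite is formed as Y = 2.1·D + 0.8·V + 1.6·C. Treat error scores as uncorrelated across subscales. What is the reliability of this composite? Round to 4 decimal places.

Var(Y) = 2.1²·16.2² + 0.8²·12.5² + 1.6²·10.4² + 2·[1.68·16.2·12.5·0.06 + 3.36·16.2·10.4·0.09 + 1.28·12.5·10.4·0.60] = 1534.25 + 342.401 = 1876.65.
With uncorrelated errors the cross-covariances are all true-score covariance, so they carry over unchanged; only the diagonal terms shrink to ρᵢσᵢ².
True-score variance = [2.1²·16.2²·0.95 + 0.8²·12.5²·0.75 + 1.6²·10.4²·0.90] + 342.401 = 1423.69 + 342.401 = 1766.09.
Reliability = 1766.09 / 1876.65 = 0.9411.

0.9411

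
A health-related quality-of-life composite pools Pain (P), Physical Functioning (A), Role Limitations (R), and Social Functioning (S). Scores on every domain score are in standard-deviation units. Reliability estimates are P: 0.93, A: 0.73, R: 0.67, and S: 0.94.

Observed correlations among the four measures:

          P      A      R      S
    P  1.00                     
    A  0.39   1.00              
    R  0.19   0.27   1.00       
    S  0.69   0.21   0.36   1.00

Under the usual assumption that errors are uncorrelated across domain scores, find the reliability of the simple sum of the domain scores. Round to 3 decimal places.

Var(P+A+R+S) = 4 + 2·[0.39 + 0.19 + 0.69 + 0.27 + 0.21 + 0.36] = 4 + 4.22 = 8.22.
Because errors are independent across components, Cov(Tᵢ,Tⱼ) = Cov(Xᵢ,Xⱼ); the off-diagonal part of the true-score variance is the same as above.
True-score variance = [0.93 + 0.73 + 0.67 + 0.94] + 4.22 = 3.27 + 4.22 = 7.49.
Reliability = 7.49 / 8.22 = 0.911.

0.911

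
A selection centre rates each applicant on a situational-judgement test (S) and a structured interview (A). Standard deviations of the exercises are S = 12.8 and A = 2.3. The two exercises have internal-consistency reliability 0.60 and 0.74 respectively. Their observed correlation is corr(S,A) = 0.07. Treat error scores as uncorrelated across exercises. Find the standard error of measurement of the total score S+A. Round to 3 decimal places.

8.180

Var(total) = 169.13 + 4.1216 = 173.252.
True-score variance = 102.219 + 4.1216 = 106.34, so reliability = 0.6138.
Error variance = 173.252 − 106.34 = 66.9114; SEM = √66.9114 = 8.180.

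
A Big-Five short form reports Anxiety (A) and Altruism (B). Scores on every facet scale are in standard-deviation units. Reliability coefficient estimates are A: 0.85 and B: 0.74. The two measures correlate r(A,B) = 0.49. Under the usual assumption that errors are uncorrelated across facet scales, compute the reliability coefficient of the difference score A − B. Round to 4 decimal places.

0.5980

Var(A−B) = 1 + 1 − 2·0.49 = 2 − 0.98 = 1.02.
With uncorrelated errors the cross-covariances are all true-score covariance, so they carry over unchanged; only the diagonal terms shrink to ρᵢσᵢ².
True-score variance = [0.85 + 0.74] − 0.98 = 1.59 − 0.98 = 0.61.
Reliability = 0.61 / 1.02 = 0.5980.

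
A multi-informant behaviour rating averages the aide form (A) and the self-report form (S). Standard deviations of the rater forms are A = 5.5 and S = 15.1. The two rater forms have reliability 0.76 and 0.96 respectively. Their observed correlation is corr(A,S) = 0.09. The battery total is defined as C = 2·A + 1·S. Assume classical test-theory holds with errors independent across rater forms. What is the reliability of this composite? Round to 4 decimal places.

Var(C) = 2²·5.5² + 15.1² + 2·[2·5.5·15.1·0.09] = 349.01 + 29.898 = 378.908.
With uncorrelated errors the cross-covariances are all true-score covariance, so they carry over unchanged; only the diagonal terms shrink to ρᵢσᵢ².
True-score variance = [2²·5.5²·0.76 + 15.1²·0.96] + 29.898 = 310.85 + 29.898 = 340.748.
Reliability = 340.748 / 378.908 = 0.8993.

0.8993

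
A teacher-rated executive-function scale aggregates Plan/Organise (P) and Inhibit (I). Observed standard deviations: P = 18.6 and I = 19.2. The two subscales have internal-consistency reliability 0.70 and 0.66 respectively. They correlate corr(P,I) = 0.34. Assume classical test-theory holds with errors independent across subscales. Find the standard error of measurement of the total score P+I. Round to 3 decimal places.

Var(total) = 714.6 + 242.842 = 957.442.
True-score variance = 485.474 + 242.842 = 728.316, so reliability = 0.7607.
Error variance = 957.442 − 728.316 = 229.126; SEM = √229.126 = 15.137.

15.137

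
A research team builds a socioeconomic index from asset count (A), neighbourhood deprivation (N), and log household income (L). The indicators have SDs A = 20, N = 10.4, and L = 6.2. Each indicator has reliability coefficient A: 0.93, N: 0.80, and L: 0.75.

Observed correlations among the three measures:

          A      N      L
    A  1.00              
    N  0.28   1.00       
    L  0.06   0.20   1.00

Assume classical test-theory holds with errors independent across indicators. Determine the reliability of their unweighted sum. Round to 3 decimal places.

0.916

Var(A+N+L) = 20² + 10.4² + 6.2² + 2·[20·10.4·0.28 + 20·6.2·0.06 + 10.4·6.2·0.20] = 546.6 + 157.152 = 703.752.
Under uncorrelated errors the observed covariances equal the true-score covariances, so only the own-variance terms attenuate.
True-score variance = [20²·0.93 + 10.4²·0.80 + 6.2²·0.75] + 157.152 = 487.358 + 157.152 = 644.51.
Reliability = 644.51 / 703.752 = 0.916.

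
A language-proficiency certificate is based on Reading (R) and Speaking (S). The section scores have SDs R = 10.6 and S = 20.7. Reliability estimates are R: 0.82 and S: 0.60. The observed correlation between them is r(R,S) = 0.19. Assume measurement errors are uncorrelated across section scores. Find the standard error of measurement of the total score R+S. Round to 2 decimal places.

Var(total) = 540.85 + 83.3796 = 624.23.
True-score variance = 349.229 + 83.3796 = 432.609, so reliability = 0.6930.
Error variance = 624.23 − 432.609 = 191.621; SEM = √191.621 = 13.84.

13.84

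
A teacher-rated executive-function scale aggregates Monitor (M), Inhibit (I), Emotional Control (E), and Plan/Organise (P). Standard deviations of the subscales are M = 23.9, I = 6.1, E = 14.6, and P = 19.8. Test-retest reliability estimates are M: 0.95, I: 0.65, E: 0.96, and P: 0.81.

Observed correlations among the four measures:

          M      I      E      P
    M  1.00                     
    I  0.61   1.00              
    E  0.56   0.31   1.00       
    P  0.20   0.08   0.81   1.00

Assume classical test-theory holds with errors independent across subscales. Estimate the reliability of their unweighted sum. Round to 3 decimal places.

0.950

Var(M+I+E+P) = 23.9² + 6.1² + 14.6² + 19.8² + 2·[23.9·6.1·0.61 + 23.9·14.6·0.56 + 23.9·19.8·0.20 + 6.1·14.6·0.31 + 6.1·19.8·0.08 + 14.6·19.8·0.81] = 1213.62 + 1300.82 = 2514.44.
Because errors are independent across components, Cov(Tᵢ,Tⱼ) = Cov(Xᵢ,Xⱼ); the off-diagonal part of the true-score variance is the same as above.
True-score variance = [23.9²·0.95 + 6.1²·0.65 + 14.6²·0.96 + 19.8²·0.81] + 1300.82 = 1089.02 + 1300.82 = 2389.84.
Reliability = 2389.84 / 2514.44 = 0.950.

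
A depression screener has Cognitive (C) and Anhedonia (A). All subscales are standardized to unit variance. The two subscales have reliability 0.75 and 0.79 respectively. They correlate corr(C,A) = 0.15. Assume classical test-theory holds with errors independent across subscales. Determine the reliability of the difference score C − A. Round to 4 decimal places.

0.7294

Var(C−A) = 1 + 1 − 2·0.15 = 2 − 0.3 = 1.7.
With uncorrelated errors the cross-covariances are all true-score covariance, so they carry over unchanged; only the diagonal terms shrink to ρᵢσᵢ².
True-score variance = [0.75 + 0.79] − 0.3 = 1.54 − 0.3 = 1.24.
Reliability = 1.24 / 1.7 = 0.7294.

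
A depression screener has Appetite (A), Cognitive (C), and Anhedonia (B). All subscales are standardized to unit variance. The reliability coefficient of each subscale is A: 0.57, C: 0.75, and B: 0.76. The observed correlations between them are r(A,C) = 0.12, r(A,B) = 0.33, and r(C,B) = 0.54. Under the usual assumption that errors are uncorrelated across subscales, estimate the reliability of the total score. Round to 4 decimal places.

Var(A+C+B) = 3 + 2·[0.12 + 0.33 + 0.54] = 3 + 1.98 = 4.98.
Because errors are independent across components, Cov(Tᵢ,Tⱼ) = Cov(Xᵢ,Xⱼ); the off-diagonal part of the true-score variance is the same as above.
True-score variance = [0.57 + 0.75 + 0.76] + 1.98 = 2.08 + 1.98 = 4.06.
Reliability = 4.06 / 4.98 = 0.8153.

0.8153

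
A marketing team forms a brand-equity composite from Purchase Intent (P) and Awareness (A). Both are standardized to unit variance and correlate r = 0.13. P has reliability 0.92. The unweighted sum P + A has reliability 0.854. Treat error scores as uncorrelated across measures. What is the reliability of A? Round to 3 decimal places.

Var(P+A) = 2 + 2·0.13 = 2.260.
True-score variance = ρ_P + ρ_A + 2·0.13, so 0.854 = (0.92 + ρ_A + 0.26) / 2.260.
ρ_A = 0.854·2.260 − 0.92 − 0.26 = 0.750.

0.750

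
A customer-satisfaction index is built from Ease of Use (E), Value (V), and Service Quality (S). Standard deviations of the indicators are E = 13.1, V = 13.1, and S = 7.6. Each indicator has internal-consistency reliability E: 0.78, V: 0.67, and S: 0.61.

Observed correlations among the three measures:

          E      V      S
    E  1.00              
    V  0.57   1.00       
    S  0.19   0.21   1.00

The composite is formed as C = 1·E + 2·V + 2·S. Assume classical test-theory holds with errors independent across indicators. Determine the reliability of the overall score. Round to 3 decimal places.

0.794

Var(C) = 13.1² + 2²·13.1² + 2²·7.6² + 2·[2·13.1·13.1·0.57 + 2·13.1·7.6·0.19 + 4·13.1·7.6·0.21] = 1089.09 + 634.197 = 1723.29.
Because errors are independent across components, Cov(Tᵢ,Tⱼ) = Cov(Xᵢ,Xⱼ); the off-diagonal part of the true-score variance is the same as above.
True-score variance = [13.1²·0.78 + 2²·13.1²·0.67 + 2²·7.6²·0.61] + 634.197 = 734.705 + 634.197 = 1368.9.
Reliability = 1368.9 / 1723.29 = 0.794.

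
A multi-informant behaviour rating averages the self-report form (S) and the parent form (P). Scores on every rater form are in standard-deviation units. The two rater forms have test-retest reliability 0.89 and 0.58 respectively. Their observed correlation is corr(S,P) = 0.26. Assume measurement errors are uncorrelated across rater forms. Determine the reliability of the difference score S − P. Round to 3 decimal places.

Var(S−P) = 1 + 1 − 2·0.26 = 2 − 0.52 = 1.48.
Under uncorrelated errors the observed covariances equal the true-score covariances, so only the own-variance terms attenuate.
True-score variance = [0.89 + 0.58] − 0.52 = 1.47 − 0.52 = 0.95.
Reliability = 0.95 / 1.48 = 0.642.

0.642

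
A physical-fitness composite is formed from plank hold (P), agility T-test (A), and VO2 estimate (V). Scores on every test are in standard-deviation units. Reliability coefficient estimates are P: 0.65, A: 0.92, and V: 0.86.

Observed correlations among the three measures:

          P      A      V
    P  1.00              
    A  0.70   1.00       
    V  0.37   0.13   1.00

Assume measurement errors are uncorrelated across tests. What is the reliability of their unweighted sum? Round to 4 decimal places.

Var(P+A+V) = 3 + 2·[0.70 + 0.37 + 0.13] = 3 + 2.4 = 5.4.
Because errors are independent across components, Cov(Tᵢ,Tⱼ) = Cov(Xᵢ,Xⱼ); the off-diagonal part of the true-score variance is the same as above.
True-score variance = [0.65 + 0.92 + 0.86] + 2.4 = 2.43 + 2.4 = 4.83.
Reliability = 4.83 / 5.4 = 0.8944.

0.8944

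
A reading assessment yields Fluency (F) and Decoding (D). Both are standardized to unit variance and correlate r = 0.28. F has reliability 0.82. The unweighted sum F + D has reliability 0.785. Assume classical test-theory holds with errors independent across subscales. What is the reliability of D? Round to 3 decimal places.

Var(F+D) = 2 + 2·0.28 = 2.560.
True-score variance = ρ_F + ρ_D + 2·0.28, so 0.785 = (0.82 + ρ_D + 0.56) / 2.560.
ρ_D = 0.785·2.560 − 0.82 − 0.56 = 0.630.

0.630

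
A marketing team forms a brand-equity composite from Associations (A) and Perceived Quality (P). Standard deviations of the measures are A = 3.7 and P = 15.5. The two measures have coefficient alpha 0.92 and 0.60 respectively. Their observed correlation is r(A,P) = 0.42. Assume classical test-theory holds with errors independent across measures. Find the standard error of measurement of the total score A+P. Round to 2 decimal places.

9.86

Var(total) = 253.94 + 48.174 = 302.114.
True-score variance = 156.745 + 48.174 = 204.919, so reliability = 0.6783.
Error variance = 302.114 − 204.919 = 97.1952; SEM = √97.1952 = 9.86.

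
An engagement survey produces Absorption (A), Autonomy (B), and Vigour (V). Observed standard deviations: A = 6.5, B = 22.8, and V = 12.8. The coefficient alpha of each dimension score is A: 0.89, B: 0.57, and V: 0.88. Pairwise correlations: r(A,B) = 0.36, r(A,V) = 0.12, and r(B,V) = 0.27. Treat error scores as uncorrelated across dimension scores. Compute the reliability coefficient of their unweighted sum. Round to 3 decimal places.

Var(A+B+V) = 6.5² + 22.8² + 12.8² + 2·[6.5·22.8·0.36 + 6.5·12.8·0.12 + 22.8·12.8·0.27] = 725.93 + 284.266 = 1010.2.
With uncorrelated errors the cross-covariances are all true-score covariance, so they carry over unchanged; only the diagonal terms shrink to ρᵢσᵢ².
True-score variance = [6.5²·0.89 + 22.8²·0.57 + 12.8²·0.88] + 284.266 = 478.091 + 284.266 = 762.356.
Reliability = 762.356 / 1010.2 = 0.755.

0.755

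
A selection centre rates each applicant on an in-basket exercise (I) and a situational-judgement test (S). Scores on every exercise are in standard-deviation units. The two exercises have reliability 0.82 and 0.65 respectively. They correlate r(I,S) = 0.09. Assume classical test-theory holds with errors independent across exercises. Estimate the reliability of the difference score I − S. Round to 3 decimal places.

0.709

Var(I−S) = 1 + 1 − 2·0.09 = 2 − 0.18 = 1.82.
With uncorrelated errors the cross-covariances are all true-score covariance, so they carry over unchanged; only the diagonal terms shrink to ρᵢσᵢ².
True-score variance = [0.82 + 0.65] − 0.18 = 1.47 − 0.18 = 1.29.
Reliability = 1.29 / 1.82 = 0.709.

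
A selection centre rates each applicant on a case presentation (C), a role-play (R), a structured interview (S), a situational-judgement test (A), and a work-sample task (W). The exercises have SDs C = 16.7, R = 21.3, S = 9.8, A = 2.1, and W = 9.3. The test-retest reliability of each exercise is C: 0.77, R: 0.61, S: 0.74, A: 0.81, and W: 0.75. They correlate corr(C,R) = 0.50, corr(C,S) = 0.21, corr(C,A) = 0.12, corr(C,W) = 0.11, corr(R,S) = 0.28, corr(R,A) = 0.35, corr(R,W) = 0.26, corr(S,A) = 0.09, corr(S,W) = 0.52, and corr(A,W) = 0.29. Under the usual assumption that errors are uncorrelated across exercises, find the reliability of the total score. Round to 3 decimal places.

Var(C+R+S+A+W) = 16.7² + 21.3² + 9.8² + 2.1² + 9.3² + 2·[16.7·21.3·0.50 + 16.7·9.8·0.21 + 16.7·2.1·0.12 + 16.7·9.3·0.11 + 21.3·9.8·0.28 + 21.3·2.1·0.35 + 21.3·9.3·0.26 + 9.8·2.1·0.09 + 9.8·9.3·0.52 + 2.1·9.3·0.29] = 919.52 + 828.062 = 1747.58.
With uncorrelated errors the cross-covariances are all true-score covariance, so they carry over unchanged; only the diagonal terms shrink to ρᵢσᵢ².
True-score variance = [16.7²·0.77 + 21.3²·0.61 + 9.8²·0.74 + 2.1²·0.81 + 9.3²·0.75] + 828.062 = 631.005 + 828.062 = 1459.07.
Reliability = 1459.07 / 1747.58 = 0.835.

0.835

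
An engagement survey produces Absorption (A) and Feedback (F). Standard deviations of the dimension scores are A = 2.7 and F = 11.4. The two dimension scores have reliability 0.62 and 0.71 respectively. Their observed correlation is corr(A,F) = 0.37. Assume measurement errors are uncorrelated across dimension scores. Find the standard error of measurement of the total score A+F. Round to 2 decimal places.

6.36

Var(total) = 137.25 + 22.7772 = 160.027.
True-score variance = 96.7914 + 22.7772 = 119.569, so reliability = 0.7472.
Error variance = 160.027 − 119.569 = 40.4586; SEM = √40.4586 = 6.36.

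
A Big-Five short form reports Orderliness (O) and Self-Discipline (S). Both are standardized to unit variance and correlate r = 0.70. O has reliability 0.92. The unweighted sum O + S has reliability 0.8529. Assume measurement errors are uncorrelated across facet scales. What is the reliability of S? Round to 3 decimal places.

Var(O+S) = 2 + 2·0.70 = 3.400.
True-score variance = ρ_O + ρ_S + 2·0.70, so 0.8529 = (0.92 + ρ_S + 1.40) / 3.400.
ρ_S = 0.8529·3.400 − 0.92 − 1.40 = 0.580.

0.580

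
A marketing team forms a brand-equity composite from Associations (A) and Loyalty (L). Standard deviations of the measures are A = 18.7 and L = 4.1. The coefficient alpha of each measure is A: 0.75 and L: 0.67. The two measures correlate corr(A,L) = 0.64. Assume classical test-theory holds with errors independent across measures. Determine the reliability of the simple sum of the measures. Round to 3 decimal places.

Var(A+L) = 18.7² + 4.1² + 2·[18.7·4.1·0.64] = 366.5 + 98.1376 = 464.638.
Under uncorrelated errors the observed covariances equal the true-score covariances, so only the own-variance terms attenuate.
True-score variance = [18.7²·0.75 + 4.1²·0.67] + 98.1376 = 273.53 + 98.1376 = 371.668.
Reliability = 371.668 / 464.638 = 0.800.

0.800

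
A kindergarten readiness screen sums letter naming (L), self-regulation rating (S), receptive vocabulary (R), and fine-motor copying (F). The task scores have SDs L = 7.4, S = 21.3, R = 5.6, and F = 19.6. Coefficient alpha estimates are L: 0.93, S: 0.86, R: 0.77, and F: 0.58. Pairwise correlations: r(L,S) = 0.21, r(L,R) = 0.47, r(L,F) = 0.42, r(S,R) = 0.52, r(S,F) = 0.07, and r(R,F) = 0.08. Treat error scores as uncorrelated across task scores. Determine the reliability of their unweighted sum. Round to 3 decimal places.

Var(L+S+R+F) = 7.4² + 21.3² + 5.6² + 19.6² + 2·[7.4·21.3·0.21 + 7.4·5.6·0.47 + 7.4·19.6·0.42 + 21.3·5.6·0.52 + 21.3·19.6·0.07 + 5.6·19.6·0.08] = 923.97 + 427.048 = 1351.02.
Under uncorrelated errors the observed covariances equal the true-score covariances, so only the own-variance terms attenuate.
True-score variance = [7.4²·0.93 + 21.3²·0.86 + 5.6²·0.77 + 19.6²·0.58] + 427.048 = 688.06 + 427.048 = 1115.11.
Reliability = 1115.11 / 1351.02 = 0.825.

0.825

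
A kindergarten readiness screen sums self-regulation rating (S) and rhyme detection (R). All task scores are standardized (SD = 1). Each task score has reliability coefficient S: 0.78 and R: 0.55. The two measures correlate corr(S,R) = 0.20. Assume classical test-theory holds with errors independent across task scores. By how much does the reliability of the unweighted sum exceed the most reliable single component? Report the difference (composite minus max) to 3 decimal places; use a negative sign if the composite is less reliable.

Var(sum) = 2 + 0.4 = 2.4; true-score variance = 1.33 + 0.4 = 1.73; composite reliability = 0.7208.
Max component reliability = 0.7800.
Difference = 0.7208 − 0.7800 = -0.059.

-0.059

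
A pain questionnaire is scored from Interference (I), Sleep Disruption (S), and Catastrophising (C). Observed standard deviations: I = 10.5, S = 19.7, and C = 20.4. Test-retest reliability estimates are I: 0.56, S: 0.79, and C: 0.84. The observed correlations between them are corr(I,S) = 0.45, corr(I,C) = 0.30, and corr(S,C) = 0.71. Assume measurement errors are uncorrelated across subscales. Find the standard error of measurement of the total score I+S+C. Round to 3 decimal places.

14.021

Var(total) = 914.5 + 885.355 = 1799.85.
True-score variance = 717.905 + 885.355 = 1603.26, so reliability = 0.8908.
Error variance = 1799.85 − 1603.26 = 196.594; SEM = √196.594 = 14.021.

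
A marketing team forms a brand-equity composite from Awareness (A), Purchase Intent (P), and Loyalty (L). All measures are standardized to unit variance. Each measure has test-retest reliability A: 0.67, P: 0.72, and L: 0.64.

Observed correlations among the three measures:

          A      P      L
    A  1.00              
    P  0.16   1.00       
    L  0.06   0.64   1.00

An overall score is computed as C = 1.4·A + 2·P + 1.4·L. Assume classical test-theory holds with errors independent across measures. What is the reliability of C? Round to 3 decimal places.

Var(C) = 1.4² + 2² + 1.4² + 2·[2.8·0.16 + 1.96·0.06 + 2.8·0.64] = 7.92 + 4.7152 = 12.6352.
With uncorrelated errors the cross-covariances are all true-score covariance, so they carry over unchanged; only the diagonal terms shrink to ρᵢσᵢ².
True-score variance = [1.4²·0.67 + 2²·0.72 + 1.4²·0.64] + 4.7152 = 5.4476 + 4.7152 = 10.1628.
Reliability = 10.1628 / 12.6352 = 0.804.

0.804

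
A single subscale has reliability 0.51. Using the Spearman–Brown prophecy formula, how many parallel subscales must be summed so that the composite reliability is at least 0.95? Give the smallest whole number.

k ≥ ρ*(1−ρ₁)/(ρ₁(1−ρ*)) = 0.95·0.49 / (0.51·0.05) = 18.255.
Smallest integer k = 19.

19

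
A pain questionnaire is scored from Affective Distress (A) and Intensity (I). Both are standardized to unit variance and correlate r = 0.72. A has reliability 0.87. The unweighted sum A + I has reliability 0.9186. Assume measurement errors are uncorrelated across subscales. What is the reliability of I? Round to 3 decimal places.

0.850

Var(A+I) = 2 + 2·0.72 = 3.440.
True-score variance = ρ_A + ρ_I + 2·0.72, so 0.9186 = (0.87 + ρ_I + 1.44) / 3.440.
ρ_I = 0.9186·3.440 − 0.87 − 1.44 = 0.850.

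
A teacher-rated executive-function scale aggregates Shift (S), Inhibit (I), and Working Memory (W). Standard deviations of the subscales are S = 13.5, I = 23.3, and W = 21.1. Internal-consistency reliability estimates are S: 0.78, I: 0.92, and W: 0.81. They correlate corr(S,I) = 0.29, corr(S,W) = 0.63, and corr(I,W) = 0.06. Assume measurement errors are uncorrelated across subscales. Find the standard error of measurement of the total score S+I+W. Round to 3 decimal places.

Var(total) = 1170.35 + 600.346 = 1770.7.
True-score variance = 1002.23 + 600.346 = 1602.58, so reliability = 0.9051.
Error variance = 1770.7 − 1602.58 = 168.116; SEM = √168.116 = 12.966.

12.966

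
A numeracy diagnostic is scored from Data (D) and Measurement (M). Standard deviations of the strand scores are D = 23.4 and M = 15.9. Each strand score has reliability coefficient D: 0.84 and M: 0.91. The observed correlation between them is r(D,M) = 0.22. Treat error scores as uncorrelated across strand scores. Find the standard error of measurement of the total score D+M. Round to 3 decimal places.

Var(total) = 800.37 + 163.706 = 964.076.
True-score variance = 690.007 + 163.706 = 853.714, so reliability = 0.8855.
Error variance = 964.076 − 853.714 = 110.362; SEM = √110.362 = 10.505.

10.505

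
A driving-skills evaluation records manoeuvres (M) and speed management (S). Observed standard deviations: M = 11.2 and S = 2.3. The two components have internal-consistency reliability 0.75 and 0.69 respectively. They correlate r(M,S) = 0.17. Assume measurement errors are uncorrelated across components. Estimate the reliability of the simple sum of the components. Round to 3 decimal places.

Var(M+S) = 11.2² + 2.3² + 2·[11.2·2.3·0.17] = 130.73 + 8.7584 = 139.488.
With uncorrelated errors the cross-covariances are all true-score covariance, so they carry over unchanged; only the diagonal terms shrink to ρᵢσᵢ².
True-score variance = [11.2²·0.75 + 2.3²·0.69] + 8.7584 = 97.7301 + 8.7584 = 106.488.
Reliability = 106.488 / 139.488 = 0.763.

0.763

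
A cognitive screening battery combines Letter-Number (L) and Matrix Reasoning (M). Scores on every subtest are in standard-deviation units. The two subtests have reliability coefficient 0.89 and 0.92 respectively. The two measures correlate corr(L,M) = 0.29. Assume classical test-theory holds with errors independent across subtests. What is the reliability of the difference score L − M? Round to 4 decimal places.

0.8662

Var(L−M) = 1 + 1 − 2·0.29 = 2 − 0.58 = 1.42.
Under uncorrelated errors the observed covariances equal the true-score covariances, so only the own-variance terms attenuate.
True-score variance = [0.89 + 0.92] − 0.58 = 1.81 − 0.58 = 1.23.
Reliability = 1.23 / 1.42 = 0.8662.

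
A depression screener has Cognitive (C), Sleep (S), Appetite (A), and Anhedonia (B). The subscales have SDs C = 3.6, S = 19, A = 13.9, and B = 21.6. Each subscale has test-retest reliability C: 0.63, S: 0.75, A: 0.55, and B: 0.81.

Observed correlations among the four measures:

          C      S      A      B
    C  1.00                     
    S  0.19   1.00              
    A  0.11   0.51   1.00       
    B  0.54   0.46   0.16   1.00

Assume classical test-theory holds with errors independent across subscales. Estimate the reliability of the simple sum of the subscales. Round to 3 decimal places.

0.857

Var(C+S+A+B) = 3.6² + 19² + 13.9² + 21.6² + 2·[3.6·19·0.19 + 3.6·13.9·0.11 + 3.6·21.6·0.54 + 19·13.9·0.51 + 19·21.6·0.46 + 13.9·21.6·0.16] = 1033.73 + 864.008 = 1897.74.
Because errors are independent across components, Cov(Tᵢ,Tⱼ) = Cov(Xᵢ,Xⱼ); the off-diagonal part of the true-score variance is the same as above.
True-score variance = [3.6²·0.63 + 19²·0.75 + 13.9²·0.55 + 21.6²·0.81] + 864.008 = 763.094 + 864.008 = 1627.1.
Reliability = 1627.1 / 1897.74 = 0.857.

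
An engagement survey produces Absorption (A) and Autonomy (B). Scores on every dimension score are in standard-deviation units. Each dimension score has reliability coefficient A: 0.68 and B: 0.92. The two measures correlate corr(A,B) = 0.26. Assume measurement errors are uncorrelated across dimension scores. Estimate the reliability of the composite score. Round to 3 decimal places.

0.841

Var(A+B) = 2 + 2·[0.26] = 2 + 0.52 = 2.52.
With uncorrelated errors the cross-covariances are all true-score covariance, so they carry over unchanged; only the diagonal terms shrink to ρᵢσᵢ².
True-score variance = [0.68 + 0.92] + 0.52 = 1.6 + 0.52 = 2.12.
Reliability = 2.12 / 2.52 = 0.841.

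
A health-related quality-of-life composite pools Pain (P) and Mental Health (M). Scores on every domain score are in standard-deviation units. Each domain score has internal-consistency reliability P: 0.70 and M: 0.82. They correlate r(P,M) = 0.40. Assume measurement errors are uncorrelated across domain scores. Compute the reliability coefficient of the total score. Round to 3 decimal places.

Var(P+M) = 2 + 2·[0.40] = 2 + 0.8 = 2.8.
Under uncorrelated errors the observed covariances equal the true-score covariances, so only the own-variance terms attenuate.
True-score variance = [0.70 + 0.82] + 0.8 = 1.52 + 0.8 = 2.32.
Reliability = 2.32 / 2.8 = 0.829.

0.829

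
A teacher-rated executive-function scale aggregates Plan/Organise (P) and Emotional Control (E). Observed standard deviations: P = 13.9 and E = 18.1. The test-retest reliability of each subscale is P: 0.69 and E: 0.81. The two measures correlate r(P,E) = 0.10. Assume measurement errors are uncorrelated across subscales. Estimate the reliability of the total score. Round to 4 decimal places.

0.7861

Var(P+E) = 13.9² + 18.1² + 2·[13.9·18.1·0.10] = 520.82 + 50.318 = 571.138.
Under uncorrelated errors the observed covariances equal the true-score covariances, so only the own-variance terms attenuate.
True-score variance = [13.9²·0.69 + 18.1²·0.81] + 50.318 = 398.679 + 50.318 = 448.997.
Reliability = 448.997 / 571.138 = 0.7861.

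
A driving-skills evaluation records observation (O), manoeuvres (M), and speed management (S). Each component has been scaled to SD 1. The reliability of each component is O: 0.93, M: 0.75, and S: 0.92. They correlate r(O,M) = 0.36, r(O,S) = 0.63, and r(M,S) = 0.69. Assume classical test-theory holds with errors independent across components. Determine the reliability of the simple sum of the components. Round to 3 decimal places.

Var(O+M+S) = 3 + 2·[0.36 + 0.63 + 0.69] = 3 + 3.36 = 6.36.
With uncorrelated errors the cross-covariances are all true-score covariance, so they carry over unchanged; only the diagonal terms shrink to ρᵢσᵢ².
True-score variance = [0.93 + 0.75 + 0.92] + 3.36 = 2.6 + 3.36 = 5.96.
Reliability = 5.96 / 6.36 = 0.937.

0.937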